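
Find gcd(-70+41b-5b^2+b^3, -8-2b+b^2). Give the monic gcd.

1

Apply the Euclidean algorithm:
  b^3-5b^2+41b-70 = (b-3)(b^2-2b-8) + (43b-94)
  b^2-2b-8 = ((1/43)b+8/1849)(43b-94) + (-14040/1849)
  43b-94 = (-(79507/14040)b+86903/7020)(-14040/1849) + (0)
The last nonzero remainder is the constant -14040/1849, so the polynomials are coprime and gcd = 1.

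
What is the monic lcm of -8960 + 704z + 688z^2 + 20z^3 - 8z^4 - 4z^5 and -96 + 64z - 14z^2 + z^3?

-13440 + 3296z + 856z^2 - 142z^3 - 17z^4 - 4z^5 + z^6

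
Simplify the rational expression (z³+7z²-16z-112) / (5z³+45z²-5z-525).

(z²-16)/(5z²+10z-75)

Repeated division with remainder:
  z³+7z²-16z-112 = (1/5)(5z³+45z²-5z-525) + (-2z²-15z-7)
  5z³+45z²-5z-525 = (-(5/2)z-15/4)(-2z²-15z-7) + (-(315/4)z-2205/4)
  -2z²-15z-7 = ((8/315)z+4/315)(-(315/4)z-2205/4) + (0)
Last nonzero remainder: -(315/4)z-2205/4. Dividing through by -315/4 gives the monic gcd z+7.
Cancel z+7 from numerator and denominator to get the reduced form.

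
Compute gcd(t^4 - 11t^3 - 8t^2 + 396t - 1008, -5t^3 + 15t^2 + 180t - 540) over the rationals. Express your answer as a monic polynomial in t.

By polynomial division,
  t^4 - 11t^3 - 8t^2 + 396t - 1008 = (-(1/5)t + 8/5)(-5t^3 + 15t^2 + 180t - 540) + (4t^2 - 144)
  -5t^3 + 15t^2 + 180t - 540 = (-(5/4)t + 15/4)(4t^2 - 144) + (0)
Last nonzero remainder: 4t^2 - 144. Dividing through by 4 gives the monic gcd t^2 - 36.

t^2 - 36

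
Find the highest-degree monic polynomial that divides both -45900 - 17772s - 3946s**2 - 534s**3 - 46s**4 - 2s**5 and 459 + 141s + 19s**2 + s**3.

459 + 141s + 19s**2 + s**3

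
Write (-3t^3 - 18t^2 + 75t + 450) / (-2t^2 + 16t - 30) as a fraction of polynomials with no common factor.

Repeated division with remainder:
  -3t^3 - 18t^2 + 75t + 450 = ((3/2)t + 21)(-2t^2 + 16t - 30) + (-216t + 1080)
  -2t^2 + 16t - 30 = ((1/108)t - 1/36)(-216t + 1080) + (0)
Last nonzero remainder: -216t + 1080. Dividing through by -216 gives the monic gcd t - 5.
Cancel t - 5 from numerator and denominator to get the reduced form.

(3t^2 + 33t + 90)/(2t - 6)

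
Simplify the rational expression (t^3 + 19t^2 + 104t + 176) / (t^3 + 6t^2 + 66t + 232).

(t^2 + 15t + 44)/(t^2 + 2t + 58)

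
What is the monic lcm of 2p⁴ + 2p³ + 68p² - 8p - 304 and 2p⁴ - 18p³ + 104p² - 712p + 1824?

p⁶ - 9p⁵ + 48p⁴ - 320p³ + 704p² + 1424p - 3648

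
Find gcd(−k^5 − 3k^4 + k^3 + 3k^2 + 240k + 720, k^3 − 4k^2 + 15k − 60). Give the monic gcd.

Repeated division with remainder:
  −k^5 − 3k^4 + k^3 + 3k^2 + 240k + 720 = (−k^2 − 7k − 12)(k^3 − 4k^2 + 15k − 60) + (0)
The last nonzero remainder k^3 − 4k^2 + 15k − 60 is already monic.

k^3 − 4k^2 + 15k − 60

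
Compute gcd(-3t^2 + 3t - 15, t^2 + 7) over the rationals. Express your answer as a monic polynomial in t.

1

Euclidean algorithm in ℚ[t]:
  -3t^2 + 3t - 15 = (-3)(t^2 + 7) + (3t + 6)
  t^2 + 7 = ((1/3)t - 2/3)(3t + 6) + (11)
  3t + 6 = ((3/11)t + 6/11)(11) + (0)
The last nonzero remainder is the constant 11, so the polynomials are coprime and gcd = 1.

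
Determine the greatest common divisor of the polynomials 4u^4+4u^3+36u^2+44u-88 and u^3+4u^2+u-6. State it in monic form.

u^2+u-2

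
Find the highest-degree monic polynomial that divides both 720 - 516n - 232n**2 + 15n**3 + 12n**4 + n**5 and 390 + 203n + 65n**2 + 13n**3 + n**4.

30 + 11n + n**2

Euclidean algorithm in ℚ[n]:
  n**5 + 12n**4 + 15n**3 - 232n**2 - 516n + 720 = (n - 1)(n**4 + 13n**3 + 65n**2 + 203n + 390) + (-37n**3 - 370n**2 - 703n + 1110)
  n**4 + 13n**3 + 65n**2 + 203n + 390 = (-(1/37)n - 3/37)(-37n**3 - 370n**2 - 703n + 1110) + (16n**2 + 176n + 480)
  -37n**3 - 370n**2 - 703n + 1110 = (-(37/16)n + 37/16)(16n**2 + 176n + 480) + (0)
Last nonzero remainder: 16n**2 + 176n + 480. Dividing through by 16 gives the monic gcd n**2 + 11n + 30.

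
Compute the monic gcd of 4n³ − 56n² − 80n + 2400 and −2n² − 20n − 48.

n + 6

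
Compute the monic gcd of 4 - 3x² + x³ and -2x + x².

-2 + x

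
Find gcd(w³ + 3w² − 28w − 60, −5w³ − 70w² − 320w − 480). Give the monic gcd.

Repeated division with remainder:
  w³ + 3w² − 28w − 60 = (−1/5)(−5w³ − 70w² − 320w − 480) + (−11w² − 92w − 156)
  −5w³ − 70w² − 320w − 480 = ((5/11)w + 310/121)(−11w² − 92w − 156) + (−(1620/121)w − 9720/121)
  −11w² − 92w − 156 = ((1331/1620)w + 1573/810)(−(1620/121)w − 9720/121) + (0)
Last nonzero remainder: −(1620/121)w − 9720/121. Dividing through by −1620/121 gives the monic gcd w + 6.

w + 6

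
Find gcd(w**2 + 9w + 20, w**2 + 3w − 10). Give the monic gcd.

w + 5

Euclidean algorithm in ℚ[w]:
  w**2 + 9w + 20 = (w**2 + 3w − 10) + (6w + 30)
  w**2 + 3w − 10 = ((1/6)w − 1/3)(6w + 30) + (0)
Last nonzero remainder: 6w + 30. Dividing through by 6 gives the monic gcd w + 5.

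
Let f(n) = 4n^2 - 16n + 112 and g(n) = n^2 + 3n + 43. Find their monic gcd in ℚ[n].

1

Euclidean algorithm in ℚ[n]:
  4n^2 - 16n + 112 = (4)(n^2 + 3n + 43) + (-28n - 60)
  n^2 + 3n + 43 = (-(1/28)n - 3/98)(-28n - 60) + (2017/49)
  -28n - 60 = (-(1372/2017)n - 2940/2017)(2017/49) + (0)
The last nonzero remainder is the constant 2017/49, so the polynomials are coprime and gcd = 1.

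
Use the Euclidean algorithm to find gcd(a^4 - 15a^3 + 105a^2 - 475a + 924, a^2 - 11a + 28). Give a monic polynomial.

a^2 - 11a + 28

Apply the Euclidean algorithm:
  a^4 - 15a^3 + 105a^2 - 475a + 924 = (a^2 - 4a + 33)(a^2 - 11a + 28) + (0)
The last nonzero remainder a^2 - 11a + 28 is already monic.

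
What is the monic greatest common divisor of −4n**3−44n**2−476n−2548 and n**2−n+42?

1

Euclidean algorithm in ℚ[n]:
  −4n**3−44n**2−476n−2548 = (−4n−48)(n**2−n+42) + (−356n−532)
  n**2−n+42 = (−(1/356)n+111/15842)(−356n−532) + (362208/7921)
  −356n−532 = (−(704969/90552)n−150499/12936)(362208/7921) + (0)
The last nonzero remainder is the constant 362208/7921, so the polynomials are coprime and gcd = 1.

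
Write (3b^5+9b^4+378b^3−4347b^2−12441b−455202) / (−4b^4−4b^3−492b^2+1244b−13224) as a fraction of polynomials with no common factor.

(−3b^3+6b^2−66b+3993)/(4b^2−16b+116)

Apply the Euclidean algorithm:
  3b^5+9b^4+378b^3−4347b^2−12441b−455202 = (−(3/4)b−3/2)(−4b^4−4b^3−492b^2+1244b−13224) + (3b^3−4152b^2−20493b−475038)
  −4b^4−4b^3−492b^2+1244b−13224 = (−(4/3)b−5540/3)(3b^3−4152b^2−20493b−475038) + (−7695176b^2−38475880b−877250064)
  3b^3−4152b^2−20493b−475038 = (−(3/7695176)b+4167/7695176)(−7695176b^2−38475880b−877250064) + (0)
Last nonzero remainder: −7695176b^2−38475880b−877250064. Dividing through by −7695176 gives the monic gcd b^2+5b+114.
Cancel b^2+5b+114 from numerator and denominator to get the reduced form.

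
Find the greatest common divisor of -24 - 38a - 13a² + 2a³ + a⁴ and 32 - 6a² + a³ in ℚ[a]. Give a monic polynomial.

-8 - 2a + a²

Apply the Euclidean algorithm:
  a⁴ + 2a³ - 13a² - 38a - 24 = (a + 8)(a³ - 6a² + 32) + (35a² - 70a - 280)
  a³ - 6a² + 32 = ((1/35)a - 4/35)(35a² - 70a - 280) + (0)
Last nonzero remainder: 35a² - 70a - 280. Dividing through by 35 gives the monic gcd a² - 2a - 8.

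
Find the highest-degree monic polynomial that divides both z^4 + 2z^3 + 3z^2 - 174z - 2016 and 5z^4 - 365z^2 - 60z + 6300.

Euclidean algorithm in ℚ[z]:
  z^4 + 2z^3 + 3z^2 - 174z - 2016 = (1/5)(5z^4 - 365z^2 - 60z + 6300) + (2z^3 + 76z^2 - 162z - 3276)
  5z^4 - 365z^2 - 60z + 6300 = ((5/2)z - 95)(2z^3 + 76z^2 - 162z - 3276) + (7260z^2 - 7260z - 304920)
  2z^3 + 76z^2 - 162z - 3276 = ((1/3630)z + 13/1210)(7260z^2 - 7260z - 304920) + (0)
Last nonzero remainder: 7260z^2 - 7260z - 304920. Dividing through by 7260 gives the monic gcd z^2 - z - 42.

z^2 - z - 42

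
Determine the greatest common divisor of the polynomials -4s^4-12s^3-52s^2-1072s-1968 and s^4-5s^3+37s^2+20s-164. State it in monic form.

By polynomial division,
  -4s^4-12s^3-52s^2-1072s-1968 = (-4)(s^4-5s^3+37s^2+20s-164) + (-32s^3+96s^2-992s-2624)
  s^4-5s^3+37s^2+20s-164 = (-(1/32)s+1/16)(-32s^3+96s^2-992s-2624) + (0)
Last nonzero remainder: -32s^3+96s^2-992s-2624. Dividing through by -32 gives the monic gcd s^3-3s^2+31s+82.

s^3-3s^2+31s+82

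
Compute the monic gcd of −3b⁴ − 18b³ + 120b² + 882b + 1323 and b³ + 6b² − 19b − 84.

b² + 10b + 21

Apply the Euclidean algorithm:
  −3b⁴ − 18b³ + 120b² + 882b + 1323 = (−3b)(b³ + 6b² − 19b − 84) + (63b² + 630b + 1323)
  b³ + 6b² − 19b − 84 = ((1/63)b − 4/63)(63b² + 630b + 1323) + (0)
Last nonzero remainder: 63b² + 630b + 1323. Dividing through by 63 gives the monic gcd b² + 10b + 21.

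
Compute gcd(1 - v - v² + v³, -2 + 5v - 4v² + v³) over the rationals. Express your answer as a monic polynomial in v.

1 - 2v + v²

Euclidean algorithm in ℚ[v]:
  v³ - v² - v + 1 = (v³ - 4v² + 5v - 2) + (3v² - 6v + 3)
  v³ - 4v² + 5v - 2 = ((1/3)v - 2/3)(3v² - 6v + 3) + (0)
Last nonzero remainder: 3v² - 6v + 3. Dividing through by 3 gives the monic gcd v² - 2v + 1.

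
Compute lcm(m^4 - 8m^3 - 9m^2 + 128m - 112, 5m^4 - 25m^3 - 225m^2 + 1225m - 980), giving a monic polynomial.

m^5 - m^4 - 65m^3 + 65m^2 + 784m - 784

Apply the Euclidean algorithm:
  m^4 - 8m^3 - 9m^2 + 128m - 112 = (1/5)(5m^4 - 25m^3 - 225m^2 + 1225m - 980) + (-3m^3 + 36m^2 - 117m + 84)
  5m^4 - 25m^3 - 225m^2 + 1225m - 980 = (-(5/3)m - 35/3)(-3m^3 + 36m^2 - 117m + 84) + (0)
Last nonzero remainder: -3m^3 + 36m^2 - 117m + 84. Dividing through by -3 gives the monic gcd m^3 - 12m^2 + 39m - 28.
Then lcm(f, g) = f·g / gcd(f, g); expanding and making the result monic gives the answer.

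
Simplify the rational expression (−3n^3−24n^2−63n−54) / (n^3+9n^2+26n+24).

Apply the Euclidean algorithm:
  −3n^3−24n^2−63n−54 = (−3)(n^3+9n^2+26n+24) + (3n^2+15n+18)
  n^3+9n^2+26n+24 = ((1/3)n+4/3)(3n^2+15n+18) + (0)
Last nonzero remainder: 3n^2+15n+18. Dividing through by 3 gives the monic gcd n^2+5n+6.
Cancel n^2+5n+6 from numerator and denominator to get the reduced form.

(−3n−9)/(n+4)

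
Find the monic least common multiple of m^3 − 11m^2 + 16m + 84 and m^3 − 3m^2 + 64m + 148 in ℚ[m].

m^5 − 16m^4 + 145m^3 − 810m^2 + 764m + 6216

Euclidean algorithm in ℚ[m]:
  m^3 − 11m^2 + 16m + 84 = (m^3 − 3m^2 + 64m + 148) + (−8m^2 − 48m − 64)
  m^3 − 3m^2 + 64m + 148 = (−(1/8)m + 9/8)(−8m^2 − 48m − 64) + (110m + 220)
  −8m^2 − 48m − 64 = (−(4/55)m − 16/55)(110m + 220) + (0)
Last nonzero remainder: 110m + 220. Dividing through by 110 gives the monic gcd m + 2.
Then lcm(f, g) = f·g / gcd(f, g); expanding and making the result monic gives the answer.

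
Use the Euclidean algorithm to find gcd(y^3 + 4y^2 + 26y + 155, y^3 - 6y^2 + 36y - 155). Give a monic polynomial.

y^2 - y + 31

By polynomial division,
  y^3 + 4y^2 + 26y + 155 = (y^3 - 6y^2 + 36y - 155) + (10y^2 - 10y + 310)
  y^3 - 6y^2 + 36y - 155 = ((1/10)y - 1/2)(10y^2 - 10y + 310) + (0)
Last nonzero remainder: 10y^2 - 10y + 310. Dividing through by 10 gives the monic gcd y^2 - y + 31.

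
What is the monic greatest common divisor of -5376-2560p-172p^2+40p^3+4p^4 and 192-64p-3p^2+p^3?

-64+p^2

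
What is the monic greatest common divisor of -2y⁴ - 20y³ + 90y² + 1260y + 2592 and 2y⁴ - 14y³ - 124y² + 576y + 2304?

y³ + y² - 54y - 144

Repeated division with remainder:
  -2y⁴ - 20y³ + 90y² + 1260y + 2592 = (-1)(2y⁴ - 14y³ - 124y² + 576y + 2304) + (-34y³ - 34y² + 1836y + 4896)
  2y⁴ - 14y³ - 124y² + 576y + 2304 = (-(1/17)y + 8/17)(-34y³ - 34y² + 1836y + 4896) + (0)
Last nonzero remainder: -34y³ - 34y² + 1836y + 4896. Dividing through by -34 gives the monic gcd y³ + y² - 54y - 144.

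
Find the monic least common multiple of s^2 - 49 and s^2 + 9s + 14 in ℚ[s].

s^3 + 2s^2 - 49s - 98

Apply the Euclidean algorithm:
  s^2 - 49 = (s^2 + 9s + 14) + (-9s - 63)
  s^2 + 9s + 14 = (-(1/9)s - 2/9)(-9s - 63) + (0)
Last nonzero remainder: -9s - 63. Dividing through by -9 gives the monic gcd s + 7.
Then lcm(f, g) = f·g / gcd(f, g); expanding and making the result monic gives the answer.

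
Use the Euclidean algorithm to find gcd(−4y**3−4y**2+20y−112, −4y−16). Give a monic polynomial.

y+4

Repeated division with remainder:
  −4y**3−4y**2+20y−112 = (y**2−3y+7)(−4y−16) + (0)
Last nonzero remainder: −4y−16. Dividing through by −4 gives the monic gcd y+4.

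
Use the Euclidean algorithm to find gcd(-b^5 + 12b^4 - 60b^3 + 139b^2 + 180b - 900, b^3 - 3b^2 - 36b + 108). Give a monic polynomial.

By polynomial division,
  -b^5 + 12b^4 - 60b^3 + 139b^2 + 180b - 900 = (-b^2 + 9b - 69)(b^3 - 3b^2 - 36b + 108) + (364b^2 - 3276b + 6552)
  b^3 - 3b^2 - 36b + 108 = ((1/364)b + 3/182)(364b^2 - 3276b + 6552) + (0)
Last nonzero remainder: 364b^2 - 3276b + 6552. Dividing through by 364 gives the monic gcd b^2 - 9b + 18.

b^2 - 9b + 18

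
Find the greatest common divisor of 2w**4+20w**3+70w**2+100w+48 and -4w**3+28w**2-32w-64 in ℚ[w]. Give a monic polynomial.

w+1

Repeated division with remainder:
  2w**4+20w**3+70w**2+100w+48 = (-(1/2)w-17/2)(-4w**3+28w**2-32w-64) + (292w**2-204w-496)
  -4w**3+28w**2-32w-64 = (-(1/73)w+460/5329)(292w**2-204w-496) + (-(112896/5329)w-112896/5329)
  292w**2-204w-496 = (-(389017/28224)w+165199/7056)(-(112896/5329)w-112896/5329) + (0)
Last nonzero remainder: -(112896/5329)w-112896/5329. Dividing through by -112896/5329 gives the monic gcd w+1.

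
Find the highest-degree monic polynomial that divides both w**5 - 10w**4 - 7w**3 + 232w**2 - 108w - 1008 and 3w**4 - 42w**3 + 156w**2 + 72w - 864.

Apply the Euclidean algorithm:
  w**5 - 10w**4 - 7w**3 + 232w**2 - 108w - 1008 = ((1/3)w + 4/3)(3w**4 - 42w**3 + 156w**2 + 72w - 864) + (-3w**3 + 84w + 144)
  3w**4 - 42w**3 + 156w**2 + 72w - 864 = (-w + 14)(-3w**3 + 84w + 144) + (240w**2 - 960w - 2880)
  -3w**3 + 84w + 144 = (-(1/80)w - 1/20)(240w**2 - 960w - 2880) + (0)
Last nonzero remainder: 240w**2 - 960w - 2880. Dividing through by 240 gives the monic gcd w**2 - 4w - 12.

w**2 - 4w - 12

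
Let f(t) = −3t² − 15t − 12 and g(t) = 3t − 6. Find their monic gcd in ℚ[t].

1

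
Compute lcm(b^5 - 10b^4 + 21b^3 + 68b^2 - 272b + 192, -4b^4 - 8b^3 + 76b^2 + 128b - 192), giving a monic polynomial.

Euclidean algorithm in ℚ[b]:
  b^5 - 10b^4 + 21b^3 + 68b^2 - 272b + 192 = (-(1/4)b + 3)(-4b^4 - 8b^3 + 76b^2 + 128b - 192) + (64b^3 - 128b^2 - 704b + 768)
  -4b^4 - 8b^3 + 76b^2 + 128b - 192 = (-(1/16)b - 1/4)(64b^3 - 128b^2 - 704b + 768) + (0)
Last nonzero remainder: 64b^3 - 128b^2 - 704b + 768. Dividing through by 64 gives the monic gcd b^3 - 2b^2 - 11b + 12.
Then lcm(f, g) = f·g / gcd(f, g); expanding and making the result monic gives the answer.

b^6 - 6b^5 - 19b^4 + 152b^3 - 896b + 768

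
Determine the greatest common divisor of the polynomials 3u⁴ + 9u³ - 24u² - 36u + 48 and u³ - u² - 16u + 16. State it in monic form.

u² + 3u - 4

Euclidean algorithm in ℚ[u]:
  3u⁴ + 9u³ - 24u² - 36u + 48 = (3u + 12)(u³ - u² - 16u + 16) + (36u² + 108u - 144)
  u³ - u² - 16u + 16 = ((1/36)u - 1/9)(36u² + 108u - 144) + (0)
Last nonzero remainder: 36u² + 108u - 144. Dividing through by 36 gives the monic gcd u² + 3u - 4.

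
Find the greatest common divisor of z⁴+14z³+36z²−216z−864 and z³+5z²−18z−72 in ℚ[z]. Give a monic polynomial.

z²+2z−24

Repeated division with remainder:
  z⁴+14z³+36z²−216z−864 = (z+9)(z³+5z²−18z−72) + (9z²+18z−216)
  z³+5z²−18z−72 = ((1/9)z+1/3)(9z²+18z−216) + (0)
Last nonzero remainder: 9z²+18z−216. Dividing through by 9 gives the monic gcd z²+2z−24.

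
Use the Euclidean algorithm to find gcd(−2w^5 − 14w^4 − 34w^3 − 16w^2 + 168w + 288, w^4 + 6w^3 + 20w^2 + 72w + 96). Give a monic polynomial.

w^2 + 6w + 8

Euclidean algorithm in ℚ[w]:
  −2w^5 − 14w^4 − 34w^3 − 16w^2 + 168w + 288 = (−2w − 2)(w^4 + 6w^3 + 20w^2 + 72w + 96) + (18w^3 + 168w^2 + 504w + 480)
  w^4 + 6w^3 + 20w^2 + 72w + 96 = ((1/18)w − 5/27)(18w^3 + 168w^2 + 504w + 480) + ((208/9)w^2 + (416/3)w + 1664/9)
  18w^3 + 168w^2 + 504w + 480 = ((81/104)w + 135/52)((208/9)w^2 + (416/3)w + 1664/9) + (0)
Last nonzero remainder: (208/9)w^2 + (416/3)w + 1664/9. Dividing through by 208/9 gives the monic gcd w^2 + 6w + 8.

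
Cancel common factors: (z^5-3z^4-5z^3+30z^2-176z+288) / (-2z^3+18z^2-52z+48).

(-z^3-3z^2-5z-36)/(2z-6)

Apply the Euclidean algorithm:
  z^5-3z^4-5z^3+30z^2-176z+288 = (-(1/2)z^2-3z-23/2)(-2z^3+18z^2-52z+48) + (105z^2-630z+840)
  -2z^3+18z^2-52z+48 = (-(2/105)z+2/35)(105z^2-630z+840) + (0)
Last nonzero remainder: 105z^2-630z+840. Dividing through by 105 gives the monic gcd z^2-6z+8.
Cancel z^2-6z+8 from numerator and denominator to get the reduced form.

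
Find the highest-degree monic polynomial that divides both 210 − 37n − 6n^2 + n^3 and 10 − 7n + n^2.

By polynomial division,
  n^3 − 6n^2 − 37n + 210 = (n + 1)(n^2 − 7n + 10) + (−40n + 200)
  n^2 − 7n + 10 = (−(1/40)n + 1/20)(−40n + 200) + (0)
Last nonzero remainder: −40n + 200. Dividing through by −40 gives the monic gcd n − 5.

−5 + n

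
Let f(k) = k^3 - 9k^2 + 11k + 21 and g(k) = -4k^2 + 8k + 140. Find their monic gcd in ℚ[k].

Apply the Euclidean algorithm:
  k^3 - 9k^2 + 11k + 21 = (-(1/4)k + 7/4)(-4k^2 + 8k + 140) + (32k - 224)
  -4k^2 + 8k + 140 = (-(1/8)k - 5/8)(32k - 224) + (0)
Last nonzero remainder: 32k - 224. Dividing through by 32 gives the monic gcd k - 7.

k - 7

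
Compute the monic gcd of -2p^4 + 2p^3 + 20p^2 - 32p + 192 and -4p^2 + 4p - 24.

Euclidean algorithm in ℚ[p]:
  -2p^4 + 2p^3 + 20p^2 - 32p + 192 = ((1/2)p^2 - 8)(-4p^2 + 4p - 24) + (0)
Last nonzero remainder: -4p^2 + 4p - 24. Dividing through by -4 gives the monic gcd p^2 - p + 6.

p^2 - p + 6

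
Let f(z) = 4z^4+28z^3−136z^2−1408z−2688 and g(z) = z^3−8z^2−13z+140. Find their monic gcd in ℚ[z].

z^2−3z−28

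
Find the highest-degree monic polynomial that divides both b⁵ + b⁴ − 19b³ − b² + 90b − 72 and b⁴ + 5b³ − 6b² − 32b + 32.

b³ + b² − 10b + 8

Repeated division with remainder:
  b⁵ + b⁴ − 19b³ − b² + 90b − 72 = (b − 4)(b⁴ + 5b³ − 6b² − 32b + 32) + (7b³ + 7b² − 70b + 56)
  b⁴ + 5b³ − 6b² − 32b + 32 = ((1/7)b + 4/7)(7b³ + 7b² − 70b + 56) + (0)
Last nonzero remainder: 7b³ + 7b² − 70b + 56. Dividing through by 7 gives the monic gcd b³ + b² − 10b + 8.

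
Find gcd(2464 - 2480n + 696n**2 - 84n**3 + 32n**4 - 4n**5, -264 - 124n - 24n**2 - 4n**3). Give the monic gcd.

Euclidean algorithm in ℚ[n]:
  -4n**5 + 32n**4 - 84n**3 + 696n**2 - 2480n + 2464 = (n**2 - 14n + 74)(-4n**3 - 24n**2 - 124n - 264) + (1000n**2 + 3000n + 22000)
  -4n**3 - 24n**2 - 124n - 264 = (-(1/250)n - 3/250)(1000n**2 + 3000n + 22000) + (0)
Last nonzero remainder: 1000n**2 + 3000n + 22000. Dividing through by 1000 gives the monic gcd n**2 + 3n + 22.

22 + 3n + n**2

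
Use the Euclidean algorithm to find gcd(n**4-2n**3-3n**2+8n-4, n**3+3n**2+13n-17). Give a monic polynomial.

n-1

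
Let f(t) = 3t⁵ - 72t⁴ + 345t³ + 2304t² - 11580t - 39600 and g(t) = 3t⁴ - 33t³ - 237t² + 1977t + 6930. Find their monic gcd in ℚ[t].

t³ - 18t² + 47t + 330

Repeated division with remainder:
  3t⁵ - 72t⁴ + 345t³ + 2304t² - 11580t - 39600 = (t - 13)(3t⁴ - 33t³ - 237t² + 1977t + 6930) + (153t³ - 2754t² + 7191t + 50490)
  3t⁴ - 33t³ - 237t² + 1977t + 6930 = ((1/51)t + 7/51)(153t³ - 2754t² + 7191t + 50490) + (0)
Last nonzero remainder: 153t³ - 2754t² + 7191t + 50490. Dividing through by 153 gives the monic gcd t³ - 18t² + 47t + 330.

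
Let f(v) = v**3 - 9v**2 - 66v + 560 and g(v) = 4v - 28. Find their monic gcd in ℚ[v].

By polynomial division,
  v**3 - 9v**2 - 66v + 560 = ((1/4)v**2 - (1/2)v - 20)(4v - 28) + (0)
Last nonzero remainder: 4v - 28. Dividing through by 4 gives the monic gcd v - 7.

v - 7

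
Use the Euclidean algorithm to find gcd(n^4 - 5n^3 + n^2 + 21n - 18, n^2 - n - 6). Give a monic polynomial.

Repeated division with remainder:
  n^4 - 5n^3 + n^2 + 21n - 18 = (n^2 - 4n + 3)(n^2 - n - 6) + (0)
The last nonzero remainder n^2 - n - 6 is already monic.

n^2 - n - 6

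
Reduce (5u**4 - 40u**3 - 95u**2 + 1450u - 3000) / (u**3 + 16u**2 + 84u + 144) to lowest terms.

Euclidean algorithm in ℚ[u]:
  5u**4 - 40u**3 - 95u**2 + 1450u - 3000 = (5u - 120)(u**3 + 16u**2 + 84u + 144) + (1405u**2 + 10810u + 14280)
  u**3 + 16u**2 + 84u + 144 = ((1/1405)u + 2334/394805)(1405u**2 + 10810u + 14280) + ((784080/78961)u + 4704480/78961)
  1405u**2 + 10810u + 14280 = ((22188041/156816)u + 9396359/39204)((784080/78961)u + 4704480/78961) + (0)
Last nonzero remainder: (784080/78961)u + 4704480/78961. Dividing through by 784080/78961 gives the monic gcd u + 6.
Cancel u + 6 from numerator and denominator to get the reduced form.

(5u**3 - 70u**2 + 325u - 500)/(u**2 + 10u + 24)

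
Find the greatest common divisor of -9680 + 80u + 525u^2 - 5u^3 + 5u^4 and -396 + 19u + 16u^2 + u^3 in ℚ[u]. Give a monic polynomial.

-4 + u

Euclidean algorithm in ℚ[u]:
  5u^4 - 5u^3 + 525u^2 + 80u - 9680 = (5u - 85)(u^3 + 16u^2 + 19u - 396) + (1790u^2 + 3675u - 43340)
  u^3 + 16u^2 + 19u - 396 = ((1/1790)u + 4993/640820)(1790u^2 + 3675u - 43340) + ((1868405/128164)u - 1868405/32041)
  1790u^2 + 3675u - 43340 = ((45882712/373681)u + 25248308/33971)((1868405/128164)u - 1868405/32041) + (0)
Last nonzero remainder: (1868405/128164)u - 1868405/32041. Dividing through by 1868405/128164 gives the monic gcd u - 4.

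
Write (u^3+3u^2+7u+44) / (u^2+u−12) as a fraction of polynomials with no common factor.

(u^2−u+11)/(u−3)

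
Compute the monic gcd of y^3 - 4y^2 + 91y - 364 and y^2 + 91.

y^2 + 91

Apply the Euclidean algorithm:
  y^3 - 4y^2 + 91y - 364 = (y - 4)(y^2 + 91) + (0)
The last nonzero remainder y^2 + 91 is already monic.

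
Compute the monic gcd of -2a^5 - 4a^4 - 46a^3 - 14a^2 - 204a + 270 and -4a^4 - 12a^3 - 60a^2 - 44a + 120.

Apply the Euclidean algorithm:
  -2a^5 - 4a^4 - 46a^3 - 14a^2 - 204a + 270 = ((1/2)a - 1/2)(-4a^4 - 12a^3 - 60a^2 - 44a + 120) + (-22a^3 - 22a^2 - 286a + 330)
  -4a^4 - 12a^3 - 60a^2 - 44a + 120 = ((2/11)a + 4/11)(-22a^3 - 22a^2 - 286a + 330) + (0)
Last nonzero remainder: -22a^3 - 22a^2 - 286a + 330. Dividing through by -22 gives the monic gcd a^3 + a^2 + 13a - 15.

a^3 + a^2 + 13a - 15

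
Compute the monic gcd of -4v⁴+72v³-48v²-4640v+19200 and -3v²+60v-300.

Euclidean algorithm in ℚ[v]:
  -4v⁴+72v³-48v²-4640v+19200 = ((4/3)v²+(8/3)v-64)(-3v²+60v-300) + (0)
Last nonzero remainder: -3v²+60v-300. Dividing through by -3 gives the monic gcd v²-20v+100.

v²-20v+100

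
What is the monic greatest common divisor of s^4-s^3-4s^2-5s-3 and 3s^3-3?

s^2+s+1

Euclidean algorithm in ℚ[s]:
  s^4-s^3-4s^2-5s-3 = ((1/3)s-1/3)(3s^3-3) + (-4s^2-4s-4)
  3s^3-3 = (-(3/4)s+3/4)(-4s^2-4s-4) + (0)
Last nonzero remainder: -4s^2-4s-4. Dividing through by -4 gives the monic gcd s^2+s+1.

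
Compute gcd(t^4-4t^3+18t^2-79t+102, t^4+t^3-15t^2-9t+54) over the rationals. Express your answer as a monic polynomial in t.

t^2-5t+6

By polynomial division,
  t^4-4t^3+18t^2-79t+102 = (t^4+t^3-15t^2-9t+54) + (-5t^3+33t^2-70t+48)
  t^4+t^3-15t^2-9t+54 = (-(1/5)t-38/25)(-5t^3+33t^2-70t+48) + ((529/25)t^2-(529/5)t+3174/25)
  -5t^3+33t^2-70t+48 = (-(125/529)t+200/529)((529/25)t^2-(529/5)t+3174/25) + (0)
Last nonzero remainder: (529/25)t^2-(529/5)t+3174/25. Dividing through by 529/25 gives the monic gcd t^2-5t+6.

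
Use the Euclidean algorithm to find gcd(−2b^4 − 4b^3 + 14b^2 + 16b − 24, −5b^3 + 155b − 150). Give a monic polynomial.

b − 1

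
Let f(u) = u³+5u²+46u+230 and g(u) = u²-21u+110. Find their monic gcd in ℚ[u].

Apply the Euclidean algorithm:
  u³+5u²+46u+230 = (u+26)(u²-21u+110) + (482u-2630)
  u²-21u+110 = ((1/482)u-1873/58081)(482u-2630) + (1462920/58081)
  482u-2630 = ((13997521/731460)u-15275303/146292)(1462920/58081) + (0)
The last nonzero remainder is the constant 1462920/58081, so the polynomials are coprime and gcd = 1.

1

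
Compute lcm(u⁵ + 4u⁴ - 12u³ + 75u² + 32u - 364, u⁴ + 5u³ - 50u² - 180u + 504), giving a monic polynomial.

u⁷ + 4u⁶ - 48u⁵ - 69u⁴ + 464u³ - 3064u² - 1152u + 13104

Repeated division with remainder:
  u⁵ + 4u⁴ - 12u³ + 75u² + 32u - 364 = (u - 1)(u⁴ + 5u³ - 50u² - 180u + 504) + (43u³ + 205u² - 652u + 140)
  u⁴ + 5u³ - 50u² - 180u + 504 = ((1/43)u + 10/1849)(43u³ + 205u² - 652u + 140) + (-(66464/1849)u² - (332320/1849)u + 930496/1849)
  43u³ + 205u² - 652u + 140 = (-(79507/66464)u + 9245/33232)(-(66464/1849)u² - (332320/1849)u + 930496/1849) + (0)
Last nonzero remainder: -(66464/1849)u² - (332320/1849)u + 930496/1849. Dividing through by -66464/1849 gives the monic gcd u² + 5u - 14.
Then lcm(f, g) = f·g / gcd(f, g); expanding and making the result monic gives the answer.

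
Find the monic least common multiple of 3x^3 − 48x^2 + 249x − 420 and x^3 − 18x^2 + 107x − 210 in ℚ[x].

x^4 − 22x^3 + 179x^2 − 638x + 840

By polynomial division,
  3x^3 − 48x^2 + 249x − 420 = (3)(x^3 − 18x^2 + 107x − 210) + (6x^2 − 72x + 210)
  x^3 − 18x^2 + 107x − 210 = ((1/6)x − 1)(6x^2 − 72x + 210) + (0)
Last nonzero remainder: 6x^2 − 72x + 210. Dividing through by 6 gives the monic gcd x^2 − 12x + 35.
Then lcm(f, g) = f·g / gcd(f, g); expanding and making the result monic gives the answer.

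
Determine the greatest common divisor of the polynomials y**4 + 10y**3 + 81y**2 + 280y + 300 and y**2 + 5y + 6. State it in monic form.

y**2 + 5y + 6

By polynomial division,
  y**4 + 10y**3 + 81y**2 + 280y + 300 = (y**2 + 5y + 50)(y**2 + 5y + 6) + (0)
The last nonzero remainder y**2 + 5y + 6 is already monic.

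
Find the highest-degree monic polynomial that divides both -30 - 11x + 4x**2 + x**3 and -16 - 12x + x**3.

Euclidean algorithm in ℚ[x]:
  x**3 + 4x**2 - 11x - 30 = (x**3 - 12x - 16) + (4x**2 + x - 14)
  x**3 - 12x - 16 = ((1/4)x - 1/16)(4x**2 + x - 14) + (-(135/16)x - 135/8)
  4x**2 + x - 14 = (-(64/135)x + 112/135)(-(135/16)x - 135/8) + (0)
Last nonzero remainder: -(135/16)x - 135/8. Dividing through by -135/16 gives the monic gcd x + 2.

2 + x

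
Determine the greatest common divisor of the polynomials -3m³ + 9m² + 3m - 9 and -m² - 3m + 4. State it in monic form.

m - 1

By polynomial division,
  -3m³ + 9m² + 3m - 9 = (3m - 18)(-m² - 3m + 4) + (-63m + 63)
  -m² - 3m + 4 = ((1/63)m + 4/63)(-63m + 63) + (0)
Last nonzero remainder: -63m + 63. Dividing through by -63 gives the monic gcd m - 1.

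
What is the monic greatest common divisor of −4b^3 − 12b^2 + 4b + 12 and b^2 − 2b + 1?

b − 1

By polynomial division,
  −4b^3 − 12b^2 + 4b + 12 = (−4b − 20)(b^2 − 2b + 1) + (−32b + 32)
  b^2 − 2b + 1 = (−(1/32)b + 1/32)(−32b + 32) + (0)
Last nonzero remainder: −32b + 32. Dividing through by −32 gives the monic gcd b − 1.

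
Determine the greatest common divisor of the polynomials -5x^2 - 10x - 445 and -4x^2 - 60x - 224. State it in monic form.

1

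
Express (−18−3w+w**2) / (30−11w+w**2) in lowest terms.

Apply the Euclidean algorithm:
  w**2−3w−18 = (w**2−11w+30) + (8w−48)
  w**2−11w+30 = ((1/8)w−5/8)(8w−48) + (0)
Last nonzero remainder: 8w−48. Dividing through by 8 gives the monic gcd w−6.
Cancel w−6 from numerator and denominator to get the reduced form.

(3+w)/(−5+w)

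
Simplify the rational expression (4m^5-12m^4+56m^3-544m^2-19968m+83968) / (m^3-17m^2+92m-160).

Repeated division with remainder:
  4m^5-12m^4+56m^3-544m^2-19968m+83968 = (4m^2+56m+640)(m^3-17m^2+92m-160) + (5824m^2-69888m+186368)
  m^3-17m^2+92m-160 = ((1/5824)m-5/5824)(5824m^2-69888m+186368) + (0)
Last nonzero remainder: 5824m^2-69888m+186368. Dividing through by 5824 gives the monic gcd m^2-12m+32.
Cancel m^2-12m+32 from numerator and denominator to get the reduced form.

(4m^3+36m^2+360m+2624)/(m-5)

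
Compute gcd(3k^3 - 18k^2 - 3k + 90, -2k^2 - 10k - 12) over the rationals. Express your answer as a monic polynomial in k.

k + 2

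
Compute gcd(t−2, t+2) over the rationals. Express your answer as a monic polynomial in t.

Apply the Euclidean algorithm:
  t−2 = (t+2) + (−4)
  t+2 = (−(1/4)t−1/2)(−4) + (0)
The last nonzero remainder is the constant −4, so the polynomials are coprime and gcd = 1.

1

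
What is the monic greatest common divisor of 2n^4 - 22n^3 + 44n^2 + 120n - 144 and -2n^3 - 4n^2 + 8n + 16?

Apply the Euclidean algorithm:
  2n^4 - 22n^3 + 44n^2 + 120n - 144 = (-n + 13)(-2n^3 - 4n^2 + 8n + 16) + (104n^2 + 32n - 352)
  -2n^3 - 4n^2 + 8n + 16 = (-(1/52)n - 11/338)(104n^2 + 32n - 352) + ((384/169)n + 768/169)
  104n^2 + 32n - 352 = ((2197/48)n - 1859/24)((384/169)n + 768/169) + (0)
Last nonzero remainder: (384/169)n + 768/169. Dividing through by 384/169 gives the monic gcd n + 2.

n + 2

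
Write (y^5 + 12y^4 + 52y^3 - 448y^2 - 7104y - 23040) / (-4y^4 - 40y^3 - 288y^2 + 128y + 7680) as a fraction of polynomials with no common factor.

By polynomial division,
  y^5 + 12y^4 + 52y^3 - 448y^2 - 7104y - 23040 = (-(1/4)y - 1/2)(-4y^4 - 40y^3 - 288y^2 + 128y + 7680) + (-40y^3 - 560y^2 - 5120y - 19200)
  -4y^4 - 40y^3 - 288y^2 + 128y + 7680 = ((1/10)y - 2/5)(-40y^3 - 560y^2 - 5120y - 19200) + (0)
Last nonzero remainder: -40y^3 - 560y^2 - 5120y - 19200. Dividing through by -40 gives the monic gcd y^3 + 14y^2 + 128y + 480.
Cancel y^3 + 14y^2 + 128y + 480 from numerator and denominator to get the reduced form.

(-y^2 + 2y + 48)/(4y - 16)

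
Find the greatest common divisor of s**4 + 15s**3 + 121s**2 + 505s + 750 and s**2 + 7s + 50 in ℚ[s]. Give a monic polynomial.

s**2 + 7s + 50

Repeated division with remainder:
  s**4 + 15s**3 + 121s**2 + 505s + 750 = (s**2 + 8s + 15)(s**2 + 7s + 50) + (0)
The last nonzero remainder s**2 + 7s + 50 is already monic.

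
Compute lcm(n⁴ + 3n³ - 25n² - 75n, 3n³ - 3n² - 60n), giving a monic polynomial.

Repeated division with remainder:
  n⁴ + 3n³ - 25n² - 75n = ((1/3)n + 4/3)(3n³ - 3n² - 60n) + (-n² + 5n)
  3n³ - 3n² - 60n = (-3n - 12)(-n² + 5n) + (0)
Last nonzero remainder: -n² + 5n. Dividing through by -1 gives the monic gcd n² - 5n.
Then lcm(f, g) = f·g / gcd(f, g); expanding and making the result monic gives the answer.

n⁵ + 7n⁴ - 13n³ - 175n² - 300n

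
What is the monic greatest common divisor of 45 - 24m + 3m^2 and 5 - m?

-5 + m

Apply the Euclidean algorithm:
  3m^2 - 24m + 45 = (-3m + 9)(-m + 5) + (0)
Last nonzero remainder: -m + 5. Dividing through by -1 gives the monic gcd m - 5.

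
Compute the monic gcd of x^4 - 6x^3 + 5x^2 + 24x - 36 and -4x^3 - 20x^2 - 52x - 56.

Apply the Euclidean algorithm:
  x^4 - 6x^3 + 5x^2 + 24x - 36 = (-(1/4)x + 11/4)(-4x^3 - 20x^2 - 52x - 56) + (47x^2 + 153x + 118)
  -4x^3 - 20x^2 - 52x - 56 = (-(4/47)x - 328/2209)(47x^2 + 153x + 118) + (-(42500/2209)x - 85000/2209)
  47x^2 + 153x + 118 = (-(103823/42500)x - 130331/42500)(-(42500/2209)x - 85000/2209) + (0)
Last nonzero remainder: -(42500/2209)x - 85000/2209. Dividing through by -42500/2209 gives the monic gcd x + 2.

x + 2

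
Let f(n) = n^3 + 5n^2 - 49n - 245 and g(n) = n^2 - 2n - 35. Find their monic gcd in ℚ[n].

n^2 - 2n - 35

Repeated division with remainder:
  n^3 + 5n^2 - 49n - 245 = (n + 7)(n^2 - 2n - 35) + (0)
The last nonzero remainder n^2 - 2n - 35 is already monic.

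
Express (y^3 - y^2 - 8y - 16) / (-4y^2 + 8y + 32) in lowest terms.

Euclidean algorithm in ℚ[y]:
  y^3 - y^2 - 8y - 16 = (-(1/4)y - 1/4)(-4y^2 + 8y + 32) + (2y - 8)
  -4y^2 + 8y + 32 = (-2y - 4)(2y - 8) + (0)
Last nonzero remainder: 2y - 8. Dividing through by 2 gives the monic gcd y - 4.
Cancel y - 4 from numerator and denominator to get the reduced form.

(-y^2 - 3y - 4)/(4y + 8)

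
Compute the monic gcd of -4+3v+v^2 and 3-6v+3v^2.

Euclidean algorithm in ℚ[v]:
  v^2+3v-4 = (1/3)(3v^2-6v+3) + (5v-5)
  3v^2-6v+3 = ((3/5)v-3/5)(5v-5) + (0)
Last nonzero remainder: 5v-5. Dividing through by 5 gives the monic gcd v-1.

-1+v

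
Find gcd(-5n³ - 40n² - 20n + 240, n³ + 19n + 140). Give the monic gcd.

n + 4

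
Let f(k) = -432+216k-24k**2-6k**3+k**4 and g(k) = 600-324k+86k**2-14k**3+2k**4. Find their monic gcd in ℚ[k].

By polynomial division,
  k**4-6k**3-24k**2+216k-432 = (1/2)(2k**4-14k**3+86k**2-324k+600) + (k**3-67k**2+378k-732)
  2k**4-14k**3+86k**2-324k+600 = (2k+120)(k**3-67k**2+378k-732) + (7370k**2-44220k+88440)
  k**3-67k**2+378k-732 = ((1/7370)k-61/7370)(7370k**2-44220k+88440) + (0)
Last nonzero remainder: 7370k**2-44220k+88440. Dividing through by 7370 gives the monic gcd k**2-6k+12.

12-6k+k**2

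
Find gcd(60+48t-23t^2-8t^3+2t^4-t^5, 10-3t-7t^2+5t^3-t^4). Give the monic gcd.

-2-t+t^2

Apply the Euclidean algorithm:
  -t^5+2t^4-8t^3-23t^2+48t+60 = (t+3)(-t^4+5t^3-7t^2-3t+10) + (-16t^3+t^2+47t+30)
  -t^4+5t^3-7t^2-3t+10 = ((1/16)t-79/256)(-16t^3+t^2+47t+30) + (-(2465/256)t^2+(2465/256)t+2465/128)
  -16t^3+t^2+47t+30 = ((4096/2465)t+768/493)(-(2465/256)t^2+(2465/256)t+2465/128) + (0)
Last nonzero remainder: -(2465/256)t^2+(2465/256)t+2465/128. Dividing through by -2465/256 gives the monic gcd t^2-t-2.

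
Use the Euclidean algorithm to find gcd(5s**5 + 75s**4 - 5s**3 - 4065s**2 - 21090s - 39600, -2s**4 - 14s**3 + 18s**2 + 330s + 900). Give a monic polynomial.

Repeated division with remainder:
  5s**5 + 75s**4 - 5s**3 - 4065s**2 - 21090s - 39600 = (-(5/2)s - 20)(-2s**4 - 14s**3 + 18s**2 + 330s + 900) + (-240s**3 - 2880s**2 - 12240s - 21600)
  -2s**4 - 14s**3 + 18s**2 + 330s + 900 = ((1/120)s - 1/24)(-240s**3 - 2880s**2 - 12240s - 21600) + (0)
Last nonzero remainder: -240s**3 - 2880s**2 - 12240s - 21600. Dividing through by -240 gives the monic gcd s**3 + 12s**2 + 51s + 90.

s**3 + 12s**2 + 51s + 90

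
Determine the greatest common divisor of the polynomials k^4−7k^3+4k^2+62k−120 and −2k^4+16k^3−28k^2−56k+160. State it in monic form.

k^3−10k^2+34k−40

Euclidean algorithm in ℚ[k]:
  k^4−7k^3+4k^2+62k−120 = (−1/2)(−2k^4+16k^3−28k^2−56k+160) + (k^3−10k^2+34k−40)
  −2k^4+16k^3−28k^2−56k+160 = (−2k−4)(k^3−10k^2+34k−40) + (0)
The last nonzero remainder k^3−10k^2+34k−40 is already monic.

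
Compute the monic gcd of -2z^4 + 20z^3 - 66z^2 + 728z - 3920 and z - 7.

Repeated division with remainder:
  -2z^4 + 20z^3 - 66z^2 + 728z - 3920 = (-2z^3 + 6z^2 - 24z + 560)(z - 7) + (0)
The last nonzero remainder z - 7 is already monic.

z - 7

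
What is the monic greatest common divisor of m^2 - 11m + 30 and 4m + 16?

1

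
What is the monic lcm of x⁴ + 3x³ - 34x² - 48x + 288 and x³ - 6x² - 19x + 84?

x⁵ - 4x⁴ - 55x³ + 190x² + 624x - 2016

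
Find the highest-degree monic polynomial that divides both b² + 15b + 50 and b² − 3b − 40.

b + 5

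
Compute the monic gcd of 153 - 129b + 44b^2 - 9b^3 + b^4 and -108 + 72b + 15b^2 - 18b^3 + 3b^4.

9 - 6b + b^2

Apply the Euclidean algorithm:
  b^4 - 9b^3 + 44b^2 - 129b + 153 = (1/3)(3b^4 - 18b^3 + 15b^2 + 72b - 108) + (-3b^3 + 39b^2 - 153b + 189)
  3b^4 - 18b^3 + 15b^2 + 72b - 108 = (-b - 7)(-3b^3 + 39b^2 - 153b + 189) + (135b^2 - 810b + 1215)
  -3b^3 + 39b^2 - 153b + 189 = (-(1/45)b + 7/45)(135b^2 - 810b + 1215) + (0)
Last nonzero remainder: 135b^2 - 810b + 1215. Dividing through by 135 gives the monic gcd b^2 - 6b + 9.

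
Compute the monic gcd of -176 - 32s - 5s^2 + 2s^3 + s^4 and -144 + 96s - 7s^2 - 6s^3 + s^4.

Apply the Euclidean algorithm:
  s^4 + 2s^3 - 5s^2 - 32s - 176 = (s^4 - 6s^3 - 7s^2 + 96s - 144) + (8s^3 + 2s^2 - 128s - 32)
  s^4 - 6s^3 - 7s^2 + 96s - 144 = ((1/8)s - 25/32)(8s^3 + 2s^2 - 128s - 32) + ((169/16)s^2 - 169)
  8s^3 + 2s^2 - 128s - 32 = ((128/169)s + 32/169)((169/16)s^2 - 169) + (0)
Last nonzero remainder: (169/16)s^2 - 169. Dividing through by 169/16 gives the monic gcd s^2 - 16.

-16 + s^2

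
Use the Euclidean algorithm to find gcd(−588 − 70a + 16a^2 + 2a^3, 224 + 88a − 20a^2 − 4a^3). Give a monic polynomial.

By polynomial division,
  2a^3 + 16a^2 − 70a − 588 = (−1/2)(−4a^3 − 20a^2 + 88a + 224) + (6a^2 − 26a − 476)
  −4a^3 − 20a^2 + 88a + 224 = (−(2/3)a − 56/9)(6a^2 − 26a − 476) + (−(3520/9)a − 24640/9)
  6a^2 − 26a − 476 = (−(27/1760)a + 153/880)(−(3520/9)a − 24640/9) + (0)
Last nonzero remainder: −(3520/9)a − 24640/9. Dividing through by −3520/9 gives the monic gcd a + 7.

7 + a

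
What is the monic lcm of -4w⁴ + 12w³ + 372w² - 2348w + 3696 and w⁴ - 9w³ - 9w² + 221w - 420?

w⁵ + 2w⁴ - 108w³ + 122w² + 2011w - 4620

Repeated division with remainder:
  -4w⁴ + 12w³ + 372w² - 2348w + 3696 = (-4)(w⁴ - 9w³ - 9w² + 221w - 420) + (-24w³ + 336w² - 1464w + 2016)
  w⁴ - 9w³ - 9w² + 221w - 420 = (-(1/24)w - 5/24)(-24w³ + 336w² - 1464w + 2016) + (0)
Last nonzero remainder: -24w³ + 336w² - 1464w + 2016. Dividing through by -24 gives the monic gcd w³ - 14w² + 61w - 84.
Then lcm(f, g) = f·g / gcd(f, g); expanding and making the result monic gives the answer.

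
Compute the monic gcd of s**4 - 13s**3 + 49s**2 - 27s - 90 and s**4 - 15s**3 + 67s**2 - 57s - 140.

s**2 - 4s - 5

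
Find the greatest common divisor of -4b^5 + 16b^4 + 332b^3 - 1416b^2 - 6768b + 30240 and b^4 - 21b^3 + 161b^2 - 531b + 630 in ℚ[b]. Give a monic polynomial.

b^2 - 11b + 30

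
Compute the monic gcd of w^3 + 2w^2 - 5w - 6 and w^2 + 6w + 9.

w + 3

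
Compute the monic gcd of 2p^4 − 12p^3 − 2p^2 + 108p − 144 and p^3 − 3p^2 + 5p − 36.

p − 4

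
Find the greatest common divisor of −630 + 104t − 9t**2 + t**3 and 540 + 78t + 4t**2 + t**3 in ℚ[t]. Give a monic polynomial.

By polynomial division,
  t**3 − 9t**2 + 104t − 630 = (t**3 + 4t**2 + 78t + 540) + (−13t**2 + 26t − 1170)
  t**3 + 4t**2 + 78t + 540 = (−(1/13)t − 6/13)(−13t**2 + 26t − 1170) + (0)
Last nonzero remainder: −13t**2 + 26t − 1170. Dividing through by −13 gives the monic gcd t**2 − 2t + 90.

90 − 2t + t**2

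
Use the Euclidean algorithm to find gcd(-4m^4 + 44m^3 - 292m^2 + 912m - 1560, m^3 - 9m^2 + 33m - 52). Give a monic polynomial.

m^2 - 5m + 13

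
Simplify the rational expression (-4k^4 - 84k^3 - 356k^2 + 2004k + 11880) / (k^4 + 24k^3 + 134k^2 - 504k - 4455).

Repeated division with remainder:
  -4k^4 - 84k^3 - 356k^2 + 2004k + 11880 = (-4)(k^4 + 24k^3 + 134k^2 - 504k - 4455) + (12k^3 + 180k^2 - 12k - 5940)
  k^4 + 24k^3 + 134k^2 - 504k - 4455 = ((1/12)k + 3/4)(12k^3 + 180k^2 - 12k - 5940) + (0)
Last nonzero remainder: 12k^3 + 180k^2 - 12k - 5940. Dividing through by 12 gives the monic gcd k^3 + 15k^2 - k - 495.
Cancel k^3 + 15k^2 - k - 495 from numerator and denominator to get the reduced form.

(-4k - 24)/(k + 9)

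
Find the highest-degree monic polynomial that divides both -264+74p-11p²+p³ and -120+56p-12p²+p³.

Apply the Euclidean algorithm:
  p³-11p²+74p-264 = (p³-12p²+56p-120) + (p²+18p-144)
  p³-12p²+56p-120 = (p-30)(p²+18p-144) + (740p-4440)
  p²+18p-144 = ((1/740)p+6/185)(740p-4440) + (0)
Last nonzero remainder: 740p-4440. Dividing through by 740 gives the monic gcd p-6.

-6+p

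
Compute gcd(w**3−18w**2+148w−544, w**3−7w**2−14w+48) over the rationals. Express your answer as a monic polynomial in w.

w−8

Repeated division with remainder:
  w**3−18w**2+148w−544 = (w**3−7w**2−14w+48) + (−11w**2+162w−592)
  w**3−7w**2−14w+48 = (−(1/11)w−85/121)(−11w**2+162w−592) + ((5564/121)w−44512/121)
  −11w**2+162w−592 = (−(1331/5564)w+4477/2782)((5564/121)w−44512/121) + (0)
Last nonzero remainder: (5564/121)w−44512/121. Dividing through by 5564/121 gives the monic gcd w−8.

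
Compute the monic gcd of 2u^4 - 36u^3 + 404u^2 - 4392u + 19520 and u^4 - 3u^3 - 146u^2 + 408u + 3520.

Repeated division with remainder:
  2u^4 - 36u^3 + 404u^2 - 4392u + 19520 = (2)(u^4 - 3u^3 - 146u^2 + 408u + 3520) + (-30u^3 + 696u^2 - 5208u + 12480)
  u^4 - 3u^3 - 146u^2 + 408u + 3520 = (-(1/30)u - 101/150)(-30u^3 + 696u^2 - 5208u + 12480) + ((3726/25)u^2 - (67068/25)u + 59616/5)
  -30u^3 + 696u^2 - 5208u + 12480 = (-(125/621)u + 650/621)((3726/25)u^2 - (67068/25)u + 59616/5) + (0)
Last nonzero remainder: (3726/25)u^2 - (67068/25)u + 59616/5. Dividing through by 3726/25 gives the monic gcd u^2 - 18u + 80.

u^2 - 18u + 80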